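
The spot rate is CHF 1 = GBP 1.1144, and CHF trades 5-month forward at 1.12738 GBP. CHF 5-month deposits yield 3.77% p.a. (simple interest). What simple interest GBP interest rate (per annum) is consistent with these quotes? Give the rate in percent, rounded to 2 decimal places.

T = 5/12 years.
F/S = 1.12738/1.1144 = 1.0116475 = (growth of GBP) / (growth of CHF).
CHF growth factor: 1 + 0.0377×5/12 = 1.0157083.
That pins the GBP growth at 1.0275388.
(1.0275388 − 1)/T = 0.066093, i.e. 6.61%.

6.61%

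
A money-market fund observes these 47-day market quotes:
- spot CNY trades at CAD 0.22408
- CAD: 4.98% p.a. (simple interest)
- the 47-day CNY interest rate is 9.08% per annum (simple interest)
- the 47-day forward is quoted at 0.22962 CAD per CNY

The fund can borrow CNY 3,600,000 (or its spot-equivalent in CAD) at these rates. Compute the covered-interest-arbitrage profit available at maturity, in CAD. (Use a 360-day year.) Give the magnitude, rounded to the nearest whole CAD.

T = 47/360 years.
Keep in CNY, deliver into the forward: 3,600,000·1.01185444·0.22962 = CAD 836,431.26.
Swap to CAD now, deposit: 3,600,000·0.22408·1.00650167 = CAD 811,932.82.
The quoted forward overvalues CNY, so borrow CAD, buy CNY at spot, deposit the CNY at 9.08%, and sell the proceeds forward at 0.22962.
Arbitrage profit = |836,431.26 − 811,932.82| = CAD 24,498.

CAD 24,498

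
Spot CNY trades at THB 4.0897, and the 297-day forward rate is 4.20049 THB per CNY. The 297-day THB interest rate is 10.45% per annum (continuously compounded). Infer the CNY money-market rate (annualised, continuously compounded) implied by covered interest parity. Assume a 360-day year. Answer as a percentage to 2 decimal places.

7.21%

T = 297/360 years.
F/S = 4.20049/4.0897 = 1.0270900 = (growth of THB) / (growth of CNY).
THB growth factor: e^(0.1045×297/360) = 1.0900379.
That pins the CNY growth at 1.0612876.
Take logs: ln 1.0612876 / (297/360) = 0.072100, so 7.21%.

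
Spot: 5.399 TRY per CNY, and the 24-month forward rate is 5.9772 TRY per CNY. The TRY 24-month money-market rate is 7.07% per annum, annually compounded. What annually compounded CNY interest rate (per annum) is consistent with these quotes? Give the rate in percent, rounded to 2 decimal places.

1.76%

T = 2 years.
F/S = 5.9772/5.399 = 1.1070939 = (growth of TRY) / (growth of CNY).
TRY growth factor: (1 + 0.0707)^2 = 1.1463985.
That pins the CNY growth at 1.0355025.
r = 1.0355025^(1/2) − 1 = 0.017596 → 1.76%.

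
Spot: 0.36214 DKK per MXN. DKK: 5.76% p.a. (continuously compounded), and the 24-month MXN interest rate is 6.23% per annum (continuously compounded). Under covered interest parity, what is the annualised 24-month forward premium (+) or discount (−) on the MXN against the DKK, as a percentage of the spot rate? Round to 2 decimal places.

-0.47%

T = 2 years.
No-arbitrage forward: 0.36214 × 1.1220978 / 1.1326953 = 0.35875182 DKK/MXN.
Annualised premium = (F − S)/S × (1/T) = (0.35875182 − 0.36214)/0.36214 ÷ 2 = -0.47%.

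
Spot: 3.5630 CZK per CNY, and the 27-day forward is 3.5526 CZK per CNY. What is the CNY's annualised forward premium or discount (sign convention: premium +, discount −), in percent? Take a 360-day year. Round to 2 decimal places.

T = 27/360 years.
(F − S)/S = (3.5526 − 3.563)/3.563 = -0.0029189.
Annualise by dividing by T: -0.0029189 / (27/360) = -0.038919 → -3.89%.

-3.89%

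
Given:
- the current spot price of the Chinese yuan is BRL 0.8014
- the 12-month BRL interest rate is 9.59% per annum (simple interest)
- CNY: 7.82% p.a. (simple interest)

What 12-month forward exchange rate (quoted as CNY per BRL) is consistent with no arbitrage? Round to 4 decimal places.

T = 1 year.
Growth of 1 BRL over T: 1 + 0.0959×1 = 1.095900.
Growth of 1 CNY over T: 1 + 0.0782×1 = 1.078200.
Forward (BRL per CNY) = 0.8014 × 1.095900 / 1.078200 = 0.8145560.
Invert for CNY per BRL: 1 / 0.8145560 = 1.2277.

1.2277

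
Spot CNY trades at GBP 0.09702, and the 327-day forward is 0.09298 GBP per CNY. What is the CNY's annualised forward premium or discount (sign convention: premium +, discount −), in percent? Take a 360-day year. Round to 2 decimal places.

-4.58%

T = 327/360 years.
Period premium: (0.09298 − 0.09702)/0.09702 = -0.0416409.
Per annum: -0.0416409 / (327/360) = -0.045843 = -4.58%.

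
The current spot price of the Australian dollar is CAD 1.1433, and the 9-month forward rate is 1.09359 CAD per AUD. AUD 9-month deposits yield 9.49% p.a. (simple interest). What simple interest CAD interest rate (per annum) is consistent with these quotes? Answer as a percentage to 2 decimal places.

T = 9/12 years.
CIP gives F = S · g_CAD/g_AUD, so g_CAD/g_AUD = 1.09359/1.1433 = 0.9565206.
AUD growth factor: 1 + 0.0949×9/12 = 1.071175.
That pins the CAD growth at 1.024601.
r = (1.024601 − 1)/(9/12) = 0.032801 → 3.28%.

3.28%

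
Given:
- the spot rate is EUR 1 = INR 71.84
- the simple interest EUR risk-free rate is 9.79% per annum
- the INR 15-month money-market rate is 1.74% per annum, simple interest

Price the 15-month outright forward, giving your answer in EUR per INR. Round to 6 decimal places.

T = 15/12 years.
INR accumulates by 1 + 0.0174×15/12 = 1.021750.
EUR growth factor: 1 + 0.0979×15/12 = 1.122375.
Forward (INR per EUR) = 71.84 × 1.021750 / 1.122375 = 65.39928.
Quoted the other way: 1/65.39928 = 0.015291 EUR per INR.

0.015291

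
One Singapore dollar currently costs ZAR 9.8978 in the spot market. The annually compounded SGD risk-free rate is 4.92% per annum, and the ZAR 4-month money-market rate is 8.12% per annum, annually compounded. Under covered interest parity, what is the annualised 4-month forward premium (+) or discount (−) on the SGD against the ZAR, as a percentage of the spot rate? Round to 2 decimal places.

T = 4/12 years.
No-arbitrage forward: 9.8978 × 1.0263654 / 1.0161382 = 9.9974191 ZAR/SGD.
(F − S)/S ÷ T = (9.9974191 − 9.8978)/9.8978/(4/12) = 0.030194 → 3.02%.

+3.02%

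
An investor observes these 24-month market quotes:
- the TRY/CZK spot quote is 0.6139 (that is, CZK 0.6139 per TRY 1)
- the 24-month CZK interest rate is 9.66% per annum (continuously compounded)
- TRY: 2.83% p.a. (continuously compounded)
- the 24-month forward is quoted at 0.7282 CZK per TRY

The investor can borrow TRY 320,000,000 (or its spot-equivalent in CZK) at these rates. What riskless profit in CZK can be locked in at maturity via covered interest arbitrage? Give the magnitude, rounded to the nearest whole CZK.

T = 2 years.
Route A — deposit TRY, sell forward: 320,000,000 × 1.05823243275 × 0.7282 = CZK 246,593,554.41.
Route B — convert at spot, deposit CZK: 320,000,000 × 0.6139 × 1.21312539434 = CZK 238,316,057.47.
The quoted forward overvalues TRY, so borrow CZK, buy TRY at spot, deposit the TRY at 2.83%, and sell the proceeds forward at 0.7282.
The gap between the two covered legs is CZK 8,277,497.

CZK 8,277,497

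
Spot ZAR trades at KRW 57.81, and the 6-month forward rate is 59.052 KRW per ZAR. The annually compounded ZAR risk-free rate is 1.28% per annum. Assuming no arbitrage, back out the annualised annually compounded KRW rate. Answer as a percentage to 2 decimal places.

T = 6/12 years.
F/S = 59.052/57.81 = 1.0214842 = (growth of KRW) / (growth of ZAR).
The ZAR side grows by (1 + 0.0128)^(6/12) = 1.0063797.
So the KRW growth factor = 1.028001.
Annualise: 1.028001^(12/6) − 1 = 0.056786 = 5.68%.

5.68%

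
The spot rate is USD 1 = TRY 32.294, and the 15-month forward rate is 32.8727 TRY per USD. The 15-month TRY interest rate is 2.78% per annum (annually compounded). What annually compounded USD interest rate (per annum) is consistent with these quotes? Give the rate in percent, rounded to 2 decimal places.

T = 15/12 years.
F/S = 32.8727/32.294 = 1.0179197 = (growth of TRY) / (growth of USD).
The TRY side grows by (1 + 0.0278)^(15/12) = 1.0348699.
Hence g_USD = 1.0166518.
r = 1.0166518^(12/15) − 1 = 0.013299 → 1.33%.

1.33%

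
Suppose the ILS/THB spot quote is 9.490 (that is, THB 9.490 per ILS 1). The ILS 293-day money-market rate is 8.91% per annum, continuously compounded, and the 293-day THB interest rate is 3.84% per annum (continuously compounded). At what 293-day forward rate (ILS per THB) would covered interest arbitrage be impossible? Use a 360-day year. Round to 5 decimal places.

0.10981

T = 293/360 years.
THB accumulates by e^(0.0384×293/360) = 1.0317468.
ILS accumulates by e^(0.0891×293/360) = 1.0752116.
So F = 9.49 × 1.0317468 / 1.0752116 = 9.106372 (THB/ILS).
Invert for ILS per THB: 1 / 9.106372 = 0.10981.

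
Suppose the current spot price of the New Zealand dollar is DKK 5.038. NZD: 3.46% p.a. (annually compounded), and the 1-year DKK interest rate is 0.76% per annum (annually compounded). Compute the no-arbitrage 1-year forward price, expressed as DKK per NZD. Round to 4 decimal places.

4.9065

T = 1 year.
DKK accumulates by (1 + 0.0076)^1 = 1.007600.
NZD growth factor: (1 + 0.0346)^1 = 1.034600.
So F = 5.038 × 1.007600 / 1.034600 = 4.906523 (DKK/NZD).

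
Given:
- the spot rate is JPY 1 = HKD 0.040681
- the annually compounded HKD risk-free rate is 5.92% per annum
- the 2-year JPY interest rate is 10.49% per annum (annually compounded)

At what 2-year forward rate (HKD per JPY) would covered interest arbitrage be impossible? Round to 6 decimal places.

0.037385

T = 2 years.
Growth of 1 HKD over T: (1 + 0.0592)^2 = 1.1219046.
JPY accumulates by (1 + 0.1049)^2 = 1.220804.
CIP: F = S · (grow HKD)/(grow JPY) = 0.040681 × 1.1219046/1.220804 = 0.03738536 HKD per JPY.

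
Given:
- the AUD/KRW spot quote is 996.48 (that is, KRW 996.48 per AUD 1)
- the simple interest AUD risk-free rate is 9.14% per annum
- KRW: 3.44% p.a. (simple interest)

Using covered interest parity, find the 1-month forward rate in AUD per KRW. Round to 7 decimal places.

T = 1/12 years.
Growth of 1 KRW over T: 1 + 0.0344×1/12 = 1.0028667.
AUD accumulates by 1 + 0.0914×1/12 = 1.0076167.
So F = 996.48 × 1.0028667 / 1.0076167 = 991.7825 (KRW/AUD).
Quoted the other way: 1/991.7825 = 0.0010083 AUD per KRW.

0.0010083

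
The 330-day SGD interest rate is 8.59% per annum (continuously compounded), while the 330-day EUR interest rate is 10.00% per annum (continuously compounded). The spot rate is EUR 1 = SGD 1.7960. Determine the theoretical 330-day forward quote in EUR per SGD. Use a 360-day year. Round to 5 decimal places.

0.56404

T = 330/360 years.
SGD accumulates by e^(0.0859×330/360) = 1.0819248.
EUR growth factor: e^(0.1000×330/360) = 1.0959994.
So F = 1.796 × 1.0819248 / 1.0959994 = 1.772936 (SGD/EUR).
Quoted the other way: 1/1.772936 = 0.56404 EUR per SGD.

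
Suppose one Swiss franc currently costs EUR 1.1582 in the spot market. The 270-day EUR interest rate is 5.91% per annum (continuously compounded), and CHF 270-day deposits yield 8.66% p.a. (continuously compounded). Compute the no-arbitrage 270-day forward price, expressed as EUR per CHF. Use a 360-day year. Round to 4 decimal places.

T = 270/360 years.
Growth of 1 EUR over T: e^(0.0591×270/360) = 1.045322.
CHF accumulates by e^(0.0866×270/360) = 1.0671057.
So F = 1.1582 × 1.045322 / 1.0671057 = 1.134557 (EUR/CHF).

1.1346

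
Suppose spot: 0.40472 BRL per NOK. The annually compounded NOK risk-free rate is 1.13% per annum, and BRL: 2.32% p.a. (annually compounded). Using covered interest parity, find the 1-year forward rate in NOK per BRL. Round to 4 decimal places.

2.4421

T = 1 year.
BRL accumulates by (1 + 0.0232)^1 = 1.023200.
Growth of 1 NOK over T: (1 + 0.0113)^1 = 1.011300.
So F = 0.40472 × 1.023200 / 1.011300 = 0.4094824 (BRL/NOK).
Invert for NOK per BRL: 1 / 0.4094824 = 2.4421.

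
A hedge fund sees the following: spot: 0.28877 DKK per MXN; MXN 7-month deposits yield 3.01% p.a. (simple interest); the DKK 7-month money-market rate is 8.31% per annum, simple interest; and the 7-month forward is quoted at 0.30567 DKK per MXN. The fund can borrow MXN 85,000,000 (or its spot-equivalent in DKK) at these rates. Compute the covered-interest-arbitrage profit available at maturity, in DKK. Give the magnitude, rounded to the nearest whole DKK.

T = 7/12 years.
Keep in MXN, deliver into the forward: 85,000,000·1.0175583333·0.30567 = DKK 26,438,149.74.
Swap to DKK now, deposit: 85,000,000·0.28877·1.048475 = DKK 25,735,290.69.
The quoted forward overvalues MXN, so borrow DKK, buy MXN at spot, deposit the MXN at 3.01%, and sell the proceeds forward at 0.30567.
Profit = 26,438,149.74 − 25,735,290.69 = DKK 702,859.

DKK 702,859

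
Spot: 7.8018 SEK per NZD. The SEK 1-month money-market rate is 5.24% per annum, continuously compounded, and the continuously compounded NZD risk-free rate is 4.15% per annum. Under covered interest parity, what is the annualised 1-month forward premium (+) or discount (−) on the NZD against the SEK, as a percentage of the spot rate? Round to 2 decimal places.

T = 1/12 years.
No-arbitrage forward: 7.8018 × 1.0043762 / 1.0034643 = 7.8088899 SEK/NZD.
Annualised premium = (F − S)/S × (1/T) = (7.8088899 − 7.8018)/7.8018 ÷ (1/12) = 1.09%.

+1.09%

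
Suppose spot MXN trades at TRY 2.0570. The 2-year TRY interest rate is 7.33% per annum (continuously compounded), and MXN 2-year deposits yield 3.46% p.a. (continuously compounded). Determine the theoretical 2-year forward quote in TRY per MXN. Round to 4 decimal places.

T = 2 years.
TRY accumulates by e^(0.0733×2) = 1.1578907.
Growth of 1 MXN over T: e^(0.0346×2) = 1.0716505.
Forward (TRY per MXN) = 2.057 × 1.1578907 / 1.0716505 = 2.222535.

2.2225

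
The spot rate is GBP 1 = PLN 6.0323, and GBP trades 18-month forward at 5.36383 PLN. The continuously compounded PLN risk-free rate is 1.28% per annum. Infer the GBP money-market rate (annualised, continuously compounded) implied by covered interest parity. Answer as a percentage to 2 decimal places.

9.11%

T = 18/12 years.
By CIP, F/S equals the PLN-to-GBP growth ratio: 5.36383/6.0323 = 0.8891849.
PLN growth factor: e^(0.0128×18/12) = 1.0193855.
Hence g_GBP = 1.1464269.
r = ln(1.1464269)/(18/12) = 0.091100 → 9.11%.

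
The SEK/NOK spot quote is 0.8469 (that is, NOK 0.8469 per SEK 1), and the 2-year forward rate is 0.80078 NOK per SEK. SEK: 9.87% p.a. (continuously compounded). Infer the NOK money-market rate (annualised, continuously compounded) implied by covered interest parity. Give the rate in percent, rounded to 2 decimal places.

T = 2 years.
F/S = 0.80078/0.8469 = 0.9455426 = (growth of NOK) / (growth of SEK).
The SEK side grows by e^(0.0987×2) = 1.2182312.
Hence g_NOK = 1.1518895.
r = ln(1.1518895)/2 = 0.070702 → 7.07%.

7.07%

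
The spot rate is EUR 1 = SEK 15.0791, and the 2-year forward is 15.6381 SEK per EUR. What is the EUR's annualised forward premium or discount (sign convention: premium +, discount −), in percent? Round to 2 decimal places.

T = 2 years.
Period premium: (15.6381 − 15.0791)/15.0791 = 0.0370712.
×(1/T) gives 1.85% p.a.

+1.85%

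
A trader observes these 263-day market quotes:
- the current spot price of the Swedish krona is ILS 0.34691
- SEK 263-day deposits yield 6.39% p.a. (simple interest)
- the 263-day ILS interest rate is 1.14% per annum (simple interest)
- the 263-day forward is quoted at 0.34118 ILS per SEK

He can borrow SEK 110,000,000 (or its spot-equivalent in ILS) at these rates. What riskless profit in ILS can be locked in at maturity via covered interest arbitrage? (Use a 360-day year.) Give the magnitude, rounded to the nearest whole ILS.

ILS 803,875

T = 263/360 years.
Keep in SEK, deliver into the forward: 110,000,000·1.0466825·0.34118 = ILS 39,281,784.89.
Swap to ILS now, deposit: 110,000,000·0.34691·1.0083283333 = ILS 38,477,910.03.
The quoted forward overvalues SEK, so borrow ILS, buy SEK at spot, deposit the SEK at 6.39%, and sell the proceeds forward at 0.34118.
Profit = 39,281,784.89 − 38,477,910.03 = ILS 803,875.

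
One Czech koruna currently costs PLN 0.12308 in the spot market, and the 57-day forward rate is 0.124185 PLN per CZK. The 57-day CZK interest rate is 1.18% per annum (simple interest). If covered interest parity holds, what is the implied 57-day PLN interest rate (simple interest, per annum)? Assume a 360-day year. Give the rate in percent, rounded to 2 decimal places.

6.86%

T = 57/360 years.
By CIP, F/S equals the PLN-to-CZK growth ratio: 0.124185/0.12308 = 1.0089779.
The CZK side grows by 1 + 0.0118×57/360 = 1.0018683.
So the PLN growth factor = 1.010863.
(1.010863 − 1)/T = 0.068608, i.e. 6.86%.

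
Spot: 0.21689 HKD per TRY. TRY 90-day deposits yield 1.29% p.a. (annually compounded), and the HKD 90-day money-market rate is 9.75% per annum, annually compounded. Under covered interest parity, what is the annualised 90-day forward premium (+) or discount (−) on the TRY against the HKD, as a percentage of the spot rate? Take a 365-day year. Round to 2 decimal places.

+8.10%

T = 90/365 years.
CIP forward (HKD per TRY) = 0.21689 × 1.0232053/1.0031655 = 0.22122272.
Annualised premium = (F − S)/S × (1/T) = (0.22122272 − 0.21689)/0.21689 ÷ (90/365) = 8.10%.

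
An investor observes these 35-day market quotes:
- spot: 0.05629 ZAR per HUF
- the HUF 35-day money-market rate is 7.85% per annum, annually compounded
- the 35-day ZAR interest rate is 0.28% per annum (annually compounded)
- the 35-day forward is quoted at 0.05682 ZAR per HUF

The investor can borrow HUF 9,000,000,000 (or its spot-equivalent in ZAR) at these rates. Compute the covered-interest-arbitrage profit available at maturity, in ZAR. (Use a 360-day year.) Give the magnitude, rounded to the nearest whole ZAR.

ZAR 8,403,310

T = 35/360 years.
Keep in HUF, deliver into the forward: 9,000,000,000·1.00737425561·0.05682 = ZAR 515,151,046.83.
Swap to ZAR now, deposit: 9,000,000,000·0.05629·1.00027187877 = ZAR 506,747,736.50.
The quoted forward overvalues HUF, so borrow ZAR, buy HUF at spot, deposit the HUF at 7.85%, and sell the proceeds forward at 0.05682.
Profit = 515,151,046.83 − 506,747,736.50 = ZAR 8,403,310.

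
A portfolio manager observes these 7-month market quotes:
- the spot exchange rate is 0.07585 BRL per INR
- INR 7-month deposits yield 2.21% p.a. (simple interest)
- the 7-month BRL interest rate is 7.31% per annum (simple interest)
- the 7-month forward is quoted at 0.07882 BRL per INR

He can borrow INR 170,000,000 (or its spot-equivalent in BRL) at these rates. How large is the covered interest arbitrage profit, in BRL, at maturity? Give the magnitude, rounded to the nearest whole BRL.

T = 7/12 years.
Route A — deposit INR, sell forward: 170,000,000 × 1.0128916667 × 0.07882 = BRL 13,572,140.60.
Route B — convert at spot, deposit BRL: 170,000,000 × 0.07585 × 1.0426416667 = BRL 13,444,342.97.
The quoted forward overvalues INR, so borrow BRL, buy INR at spot, deposit the INR at 2.21%, and sell the proceeds forward at 0.07882.
The gap between the two covered legs is BRL 127,798.

BRL 127,798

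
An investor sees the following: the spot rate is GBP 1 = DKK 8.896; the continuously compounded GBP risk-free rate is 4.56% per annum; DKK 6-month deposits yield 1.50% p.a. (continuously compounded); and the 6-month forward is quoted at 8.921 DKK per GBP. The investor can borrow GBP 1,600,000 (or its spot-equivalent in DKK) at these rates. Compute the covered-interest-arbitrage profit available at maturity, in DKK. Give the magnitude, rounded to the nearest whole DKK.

DKK 262,023

T = 6/12 years.
Route A — deposit GBP, sell forward: 1,600,000 × 1.0230619067 × 8.921 = DKK 14,602,776.43.
Route B — convert at spot, deposit DKK: 1,600,000 × 8.896 × 1.0075281954 = DKK 14,340,753.32.
The quoted forward overvalues GBP, so borrow DKK, buy GBP at spot, deposit the GBP at 4.56%, and sell the proceeds forward at 8.921.
Arbitrage profit = |14,602,776.43 − 14,340,753.32| = DKK 262,023.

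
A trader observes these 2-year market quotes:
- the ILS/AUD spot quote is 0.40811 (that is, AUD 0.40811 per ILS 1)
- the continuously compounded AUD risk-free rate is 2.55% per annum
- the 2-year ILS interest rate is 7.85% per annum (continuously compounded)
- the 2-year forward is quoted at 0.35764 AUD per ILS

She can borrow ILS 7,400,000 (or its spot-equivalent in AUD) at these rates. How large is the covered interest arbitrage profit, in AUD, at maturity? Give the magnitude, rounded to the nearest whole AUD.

T = 2 years.
Route A — deposit ILS, sell forward: 7,400,000 × 1.169995614 × 0.35764 = AUD 3,096,435.51.
Route B — convert at spot, deposit AUD: 7,400,000 × 0.40811 × 1.052322893 = AUD 3,178,029.87.
The quoted forward undervalues ILS, so borrow ILS, convert to AUD at spot, deposit the AUD at 2.55%, and buy ILS forward at 0.35764 to cover the loan.
The gap between the two covered legs is AUD 81,594.

AUD 81,594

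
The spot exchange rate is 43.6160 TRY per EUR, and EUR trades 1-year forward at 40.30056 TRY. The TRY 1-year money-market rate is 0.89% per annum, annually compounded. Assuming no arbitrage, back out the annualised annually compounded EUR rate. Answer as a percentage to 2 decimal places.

T = 1 year.
By CIP, F/S equals the TRY-to-EUR growth ratio: 40.30056/43.616 = 0.9239857.
The TRY side grows by (1 + 0.0089)^1 = 1.008900.
Hence g_EUR = 1.091900.
Annualise: 1.091900^(1/1) − 1 = 0.091900 = 9.19%.

9.19%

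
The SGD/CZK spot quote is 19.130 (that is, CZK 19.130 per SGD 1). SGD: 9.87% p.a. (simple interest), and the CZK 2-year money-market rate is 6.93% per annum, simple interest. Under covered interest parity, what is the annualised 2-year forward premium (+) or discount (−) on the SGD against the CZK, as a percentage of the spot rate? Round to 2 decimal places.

T = 2 years.
F = S · g_CZK/g_SGD = 19.13 × 1.138600/1.197400 = 18.190595.
Annualised premium = (F − S)/S × (1/T) = (18.190595 − 19.13)/19.13 ÷ 2 = -2.46%.

-2.46%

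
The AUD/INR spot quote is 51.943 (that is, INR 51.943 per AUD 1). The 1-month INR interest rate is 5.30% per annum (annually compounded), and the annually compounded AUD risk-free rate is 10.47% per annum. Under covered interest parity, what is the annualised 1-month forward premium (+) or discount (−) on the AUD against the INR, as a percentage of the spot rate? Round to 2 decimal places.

T = 1/12 years.
CIP forward (INR per AUD) = 51.943 × 1.0043129/1.0083323 = 51.735946.
(F − S)/S ÷ T = (51.735946 − 51.943)/51.943/(1/12) = -0.047834 → -4.78%.

-4.78%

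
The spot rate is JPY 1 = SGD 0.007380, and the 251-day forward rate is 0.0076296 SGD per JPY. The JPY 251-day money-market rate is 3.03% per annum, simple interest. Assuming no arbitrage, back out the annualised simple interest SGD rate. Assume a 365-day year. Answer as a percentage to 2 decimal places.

T = 251/365 years.
By CIP, F/S equals the SGD-to-JPY growth ratio: 0.0076296/0.00738 = 1.0338211.
JPY growth factor: 1 + 0.0303×251/365 = 1.0208364.
Hence g_SGD = 1.0553622.
(1.0553622 − 1)/T = 0.080507, i.e. 8.05%.

8.05%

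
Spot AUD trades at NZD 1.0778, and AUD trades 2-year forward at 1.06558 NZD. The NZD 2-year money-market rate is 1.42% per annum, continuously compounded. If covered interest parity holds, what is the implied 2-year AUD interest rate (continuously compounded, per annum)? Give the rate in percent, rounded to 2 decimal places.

1.99%

T = 2 years.
By CIP, F/S equals the NZD-to-AUD growth ratio: 1.06558/1.0778 = 0.9886621.
NZD growth factor: e^(0.0142×2) = 1.0288071.
Hence g_AUD = 1.0406054.
r = ln(1.0406054)/2 = 0.019901 → 1.99%.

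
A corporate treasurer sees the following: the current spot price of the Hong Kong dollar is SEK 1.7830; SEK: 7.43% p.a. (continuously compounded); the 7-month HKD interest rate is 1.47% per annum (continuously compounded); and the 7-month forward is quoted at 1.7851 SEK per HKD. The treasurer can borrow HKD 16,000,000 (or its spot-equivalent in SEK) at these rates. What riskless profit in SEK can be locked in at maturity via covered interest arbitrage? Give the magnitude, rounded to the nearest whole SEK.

T = 7/12 years.
Invest the HKD and cover forward: 16,000,000 × 1.0086118706 × 1.7851 = SEK 28,807,568.80.
Convert at spot and invest in SEK: 16,000,000 × 1.7830 × 1.0442946346 = SEK 29,791,637.34.
The quoted forward undervalues HKD, so borrow HKD, convert to SEK at spot, deposit the SEK at 7.43%, and buy HKD forward at 1.7851 to cover the loan.
Arbitrage profit = |28,807,568.80 − 29,791,637.34| = SEK 984,069.

SEK 984,069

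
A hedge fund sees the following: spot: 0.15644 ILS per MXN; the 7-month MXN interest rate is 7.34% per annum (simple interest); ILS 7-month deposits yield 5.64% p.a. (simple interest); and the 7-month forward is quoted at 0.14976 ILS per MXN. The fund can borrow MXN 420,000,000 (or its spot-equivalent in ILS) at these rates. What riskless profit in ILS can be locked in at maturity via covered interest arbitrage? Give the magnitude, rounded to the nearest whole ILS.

T = 7/12 years.
Invest the MXN and cover forward: 420,000,000 × 1.0428166667 × 0.14976 = ILS 65,592,334.08.
Convert at spot and invest in ILS: 420,000,000 × 0.15644 × 1.032900 = ILS 67,866,487.92.
The quoted forward undervalues MXN, so borrow MXN, convert to ILS at spot, deposit the ILS at 5.64%, and buy MXN forward at 0.14976 to cover the loan.
The gap between the two covered legs is ILS 2,274,154.

ILS 2,274,154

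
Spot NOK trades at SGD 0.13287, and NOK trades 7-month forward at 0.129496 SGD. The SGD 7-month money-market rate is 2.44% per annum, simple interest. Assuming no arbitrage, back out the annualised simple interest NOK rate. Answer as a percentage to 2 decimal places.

6.97%

T = 7/12 years.
F/S = 0.129496/0.13287 = 0.9746068 = (growth of SGD) / (growth of NOK).
The SGD side grows by 1 + 0.0244×7/12 = 1.0142333.
That pins the NOK growth at 1.040659.
(1.040659 − 1)/T = 0.069701, i.e. 6.97%.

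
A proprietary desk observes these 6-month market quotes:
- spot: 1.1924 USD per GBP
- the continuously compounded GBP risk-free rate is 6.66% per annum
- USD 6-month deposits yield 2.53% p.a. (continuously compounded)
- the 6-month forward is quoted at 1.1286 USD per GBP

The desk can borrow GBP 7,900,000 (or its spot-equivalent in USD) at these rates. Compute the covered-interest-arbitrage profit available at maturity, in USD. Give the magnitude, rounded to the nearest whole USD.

T = 6/12 years.
Route A — deposit GBP, sell forward: 7,900,000 × 1.033860651 × 1.1286 = USD 9,217,839.53.
Route B — convert at spot, deposit USD: 7,900,000 × 1.1924 × 1.01273035 = USD 9,539,879.39.
The quoted forward undervalues GBP, so borrow GBP, convert to USD at spot, deposit the USD at 2.53%, and buy GBP forward at 1.1286 to cover the loan.
The gap between the two covered legs is USD 322,040.

USD 322,040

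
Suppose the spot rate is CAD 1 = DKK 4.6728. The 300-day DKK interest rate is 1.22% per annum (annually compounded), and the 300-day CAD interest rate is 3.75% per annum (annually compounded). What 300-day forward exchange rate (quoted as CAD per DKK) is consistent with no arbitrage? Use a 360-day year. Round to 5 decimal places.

0.21845

T = 300/360 years.
DKK accumulates by (1 + 0.0122)^(300/360) = 1.0101564.
CAD accumulates by (1 + 0.0375)^(300/360) = 1.0311537.
Forward (DKK per CAD) = 4.6728 × 1.0101564 / 1.0311537 = 4.577648.
Quoted the other way: 1/4.577648 = 0.21845 CAD per DKK.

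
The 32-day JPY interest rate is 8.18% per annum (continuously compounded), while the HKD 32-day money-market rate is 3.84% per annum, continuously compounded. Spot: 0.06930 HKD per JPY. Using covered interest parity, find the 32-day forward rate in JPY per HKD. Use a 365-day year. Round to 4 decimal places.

14.4850

T = 32/365 years.
HKD growth factor: e^(0.0384×32/365) = 1.00337225.
Growth of 1 JPY over T: e^(0.0818×32/365) = 1.00719728.
CIP: F = S · (grow HKD)/(grow JPY) = 0.0693 × 1.00337225/1.00719728 = 0.069036820 HKD per JPY.
Quoted the other way: 1/0.069036820 = 14.4850 JPY per HKD.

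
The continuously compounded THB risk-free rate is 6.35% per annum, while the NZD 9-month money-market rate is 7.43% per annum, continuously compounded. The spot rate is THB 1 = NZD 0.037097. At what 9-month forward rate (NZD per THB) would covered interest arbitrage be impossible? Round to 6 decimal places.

0.037399

T = 9/12 years.
NZD accumulates by e^(0.0743×9/12) = 1.0573069.
Growth of 1 THB over T: e^(0.0635×9/12) = 1.0487773.
So F = 0.037097 × 1.0573069 / 1.0487773 = 0.03739871 (NZD/THB).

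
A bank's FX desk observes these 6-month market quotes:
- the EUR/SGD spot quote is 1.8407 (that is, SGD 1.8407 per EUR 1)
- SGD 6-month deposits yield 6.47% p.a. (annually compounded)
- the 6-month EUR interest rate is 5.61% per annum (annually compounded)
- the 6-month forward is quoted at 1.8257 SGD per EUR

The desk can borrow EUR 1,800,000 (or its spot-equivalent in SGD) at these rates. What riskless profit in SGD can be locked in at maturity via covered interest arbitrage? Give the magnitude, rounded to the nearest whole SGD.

T = 6/12 years.
Route A — deposit EUR, sell forward: 1,800,000 × 1.027667261 × 1.8257 = SGD 3,377,181.81.
Route B — convert at spot, deposit SGD: 1,800,000 × 1.8407 × 1.031843011 = SGD 3,418,764.17.
The quoted forward undervalues EUR, so borrow EUR, convert to SGD at spot, deposit the SGD at 6.47%, and buy EUR forward at 1.8257 to cover the loan.
The gap between the two covered legs is SGD 41,582.

SGD 41,582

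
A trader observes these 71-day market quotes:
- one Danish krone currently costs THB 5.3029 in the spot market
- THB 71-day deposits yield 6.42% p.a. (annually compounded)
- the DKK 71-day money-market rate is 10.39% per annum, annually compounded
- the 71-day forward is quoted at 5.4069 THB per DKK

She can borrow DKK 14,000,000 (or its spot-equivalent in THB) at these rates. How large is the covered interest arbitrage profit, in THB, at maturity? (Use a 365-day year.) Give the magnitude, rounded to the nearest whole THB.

T = 71/365 years.
Invest the DKK and cover forward: 14,000,000 × 1.0194142855 × 5.4069 = THB 77,166,195.40.
Convert at spot and invest in THB: 14,000,000 × 5.3029 × 1.0121772652 = THB 75,144,647.47.
The quoted forward overvalues DKK, so borrow THB, buy DKK at spot, deposit the DKK at 10.39%, and sell the proceeds forward at 5.4069.
The gap between the two covered legs is THB 2,021,548.

THB 2,021,548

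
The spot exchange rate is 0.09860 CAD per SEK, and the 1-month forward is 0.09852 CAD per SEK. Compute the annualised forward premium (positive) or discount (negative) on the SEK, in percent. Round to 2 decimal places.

-0.97%

T = 1/12 years.
(F − S)/S = (0.09852 − 0.0986)/0.0986 = -0.0008114.
×(1/T) gives -0.97% p.a.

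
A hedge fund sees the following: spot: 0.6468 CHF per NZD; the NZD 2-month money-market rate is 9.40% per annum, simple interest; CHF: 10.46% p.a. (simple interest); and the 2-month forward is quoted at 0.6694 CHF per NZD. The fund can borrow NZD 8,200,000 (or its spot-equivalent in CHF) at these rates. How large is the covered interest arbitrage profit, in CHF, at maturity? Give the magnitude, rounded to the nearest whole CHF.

T = 2/12 years.
Keep in NZD, deliver into the forward: 8,200,000·1.015666667·0.6694 = CHF 5,575,075.59.
Swap to CHF now, deposit: 8,200,000·0.6468·1.017433333 = CHF 5,396,222.21.
The quoted forward overvalues NZD, so borrow CHF, buy NZD at spot, deposit the NZD at 9.40%, and sell the proceeds forward at 0.6694.
Arbitrage profit = |5,575,075.59 − 5,396,222.21| = CHF 178,853.

CHF 178,853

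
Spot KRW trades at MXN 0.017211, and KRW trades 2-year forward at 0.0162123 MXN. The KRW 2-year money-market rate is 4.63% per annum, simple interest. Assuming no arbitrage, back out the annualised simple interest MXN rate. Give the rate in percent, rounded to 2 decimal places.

T = 2 years.
F/S = 0.0162123/0.017211 = 0.9419732 = (growth of MXN) / (growth of KRW).
KRW growth factor: 1 + 0.0463×2 = 1.092600.
So the MXN growth factor = 1.0291999.
(1.0291999 − 1)/T = 0.014600, i.e. 1.46%.

1.46%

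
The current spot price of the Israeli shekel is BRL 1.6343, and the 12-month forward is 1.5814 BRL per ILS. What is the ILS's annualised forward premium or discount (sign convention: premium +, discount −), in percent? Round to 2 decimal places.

T = 1 year.
(F − S)/S = (1.5814 − 1.6343)/1.6343 = -0.0323686.
Per annum: -0.0323686 / 1 = -0.032369 = -3.24%.

-3.24%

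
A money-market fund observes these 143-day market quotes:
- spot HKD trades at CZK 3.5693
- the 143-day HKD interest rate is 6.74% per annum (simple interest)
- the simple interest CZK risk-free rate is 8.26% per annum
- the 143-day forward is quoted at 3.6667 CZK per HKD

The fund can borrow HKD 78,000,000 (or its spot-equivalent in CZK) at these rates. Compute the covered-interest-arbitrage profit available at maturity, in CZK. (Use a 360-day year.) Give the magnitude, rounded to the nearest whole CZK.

T = 143/360 years.
Route A — deposit HKD, sell forward: 78,000,000 × 1.02677277778 × 3.6667 = CZK 293,659,684.05.
Route B — convert at spot, deposit CZK: 78,000,000 × 3.5693 × 1.03281055556 = CZK 287,540,035.84.
The quoted forward overvalues HKD, so borrow CZK, buy HKD at spot, deposit the HKD at 6.74%, and sell the proceeds forward at 3.6667.
The gap between the two covered legs is CZK 6,119,648.

CZK 6,119,648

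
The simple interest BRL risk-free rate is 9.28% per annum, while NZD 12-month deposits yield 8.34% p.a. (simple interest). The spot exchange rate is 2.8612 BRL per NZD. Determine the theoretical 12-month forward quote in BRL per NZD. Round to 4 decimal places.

2.8860

T = 1 year.
BRL accumulates by 1 + 0.0928×1 = 1.092800.
NZD accumulates by 1 + 0.0834×1 = 1.083400.
Forward (BRL per NZD) = 2.8612 × 1.092800 / 1.083400 = 2.886025.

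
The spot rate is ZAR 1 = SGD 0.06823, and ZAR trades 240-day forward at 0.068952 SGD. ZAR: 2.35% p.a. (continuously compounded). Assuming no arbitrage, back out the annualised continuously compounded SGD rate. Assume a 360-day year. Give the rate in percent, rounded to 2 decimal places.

T = 240/360 years.
By CIP, F/S equals the SGD-to-ZAR growth ratio: 0.068952/0.06823 = 1.0105819.
ZAR growth factor: e^(0.0235×240/360) = 1.015790.
That pins the SGD growth at 1.026539.
Take logs: ln 1.026539 / (240/360) = 0.039289, so 3.93%.

3.93%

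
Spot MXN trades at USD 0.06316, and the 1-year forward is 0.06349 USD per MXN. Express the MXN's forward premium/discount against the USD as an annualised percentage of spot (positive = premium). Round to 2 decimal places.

T = 1 year.
Period premium: (0.06349 − 0.06316)/0.06316 = 0.0052248.
Per annum: 0.0052248 / 1 = 0.005225 = 0.52%.

+0.52%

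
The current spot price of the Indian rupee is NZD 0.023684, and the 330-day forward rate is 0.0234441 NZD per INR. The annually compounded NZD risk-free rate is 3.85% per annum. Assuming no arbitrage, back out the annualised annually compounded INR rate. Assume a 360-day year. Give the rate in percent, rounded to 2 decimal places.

5.01%

T = 330/360 years.
CIP gives F = S · g_NZD/g_INR, so g_NZD/g_INR = 0.0234441/0.023684 = 0.9898708.
NZD growth factor: (1 + 0.0385)^(330/360) = 1.0352358.
That pins the INR growth at 1.0458292.
r = 1.0458292^(360/330) − 1 = 0.050098 → 5.01%.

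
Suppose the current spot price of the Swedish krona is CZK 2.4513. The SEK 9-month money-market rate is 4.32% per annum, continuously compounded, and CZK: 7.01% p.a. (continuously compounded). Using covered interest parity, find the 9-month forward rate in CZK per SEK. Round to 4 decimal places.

2.5013

T = 9/12 years.
CZK growth factor: e^(0.0701×9/12) = 1.0539816.
Growth of 1 SEK over T: e^(0.0432×9/12) = 1.0329306.
So F = 2.4513 × 1.0539816 / 1.0329306 = 2.501257 (CZK/SEK).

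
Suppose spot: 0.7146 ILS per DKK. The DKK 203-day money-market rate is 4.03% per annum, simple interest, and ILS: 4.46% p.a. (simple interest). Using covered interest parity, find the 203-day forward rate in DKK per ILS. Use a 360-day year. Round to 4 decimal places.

1.3961

T = 203/360 years.
Growth of 1 ILS over T: 1 + 0.0446×203/360 = 1.0251494.
DKK growth factor: 1 + 0.0403×203/360 = 1.0227247.
So F = 0.7146 × 1.0251494 / 1.0227247 = 0.7162942 (ILS/DKK).
Quoted the other way: 1/0.7162942 = 1.3961 DKK per ILS.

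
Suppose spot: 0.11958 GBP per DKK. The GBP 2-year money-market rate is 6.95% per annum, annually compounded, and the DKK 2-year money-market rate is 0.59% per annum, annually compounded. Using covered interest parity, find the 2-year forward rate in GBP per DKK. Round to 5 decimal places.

T = 2 years.
GBP growth factor: (1 + 0.0695)^2 = 1.1438303.
DKK growth factor: (1 + 0.0059)^2 = 1.0118348.
So F = 0.11958 × 1.1438303 / 1.0118348 = 0.1351794 (GBP/DKK).

0.13518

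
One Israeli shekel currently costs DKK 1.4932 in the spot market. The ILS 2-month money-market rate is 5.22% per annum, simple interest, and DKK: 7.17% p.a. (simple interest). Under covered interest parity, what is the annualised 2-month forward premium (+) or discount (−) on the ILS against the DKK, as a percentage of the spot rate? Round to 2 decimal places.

+1.93%

T = 2/12 years.
CIP forward (DKK per ILS) = 1.4932 × 1.011950/1.008700 = 1.4980110.
(F − S)/S ÷ T = (1.4980110 − 1.4932)/1.4932/(2/12) = 0.019332 → 1.93%.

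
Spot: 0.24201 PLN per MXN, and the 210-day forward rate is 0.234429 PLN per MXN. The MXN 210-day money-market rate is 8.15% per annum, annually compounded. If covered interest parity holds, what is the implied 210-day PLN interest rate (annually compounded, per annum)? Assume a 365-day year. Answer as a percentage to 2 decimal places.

2.33%

T = 210/365 years.
CIP gives F = S · g_PLN/g_MXN, so g_PLN/g_MXN = 0.234429/0.24201 = 0.9686748.
MXN growth factor: (1 + 0.0815)^(210/365) = 1.0461089.
So the PLN growth factor = 1.0133393.
Annualise: 1.0133393^(365/210) − 1 = 0.023299 = 2.33%.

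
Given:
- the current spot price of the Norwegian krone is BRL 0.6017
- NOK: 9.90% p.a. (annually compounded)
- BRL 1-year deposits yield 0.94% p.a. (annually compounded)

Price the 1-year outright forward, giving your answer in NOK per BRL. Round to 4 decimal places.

T = 1 year.
BRL accumulates by (1 + 0.0094)^1 = 1.009400.
NOK growth factor: (1 + 0.0990)^1 = 1.099000.
So F = 0.6017 × 1.009400 / 1.099000 = 0.5526442 (BRL/NOK).
Invert for NOK per BRL: 1 / 0.5526442 = 1.8095.

1.8095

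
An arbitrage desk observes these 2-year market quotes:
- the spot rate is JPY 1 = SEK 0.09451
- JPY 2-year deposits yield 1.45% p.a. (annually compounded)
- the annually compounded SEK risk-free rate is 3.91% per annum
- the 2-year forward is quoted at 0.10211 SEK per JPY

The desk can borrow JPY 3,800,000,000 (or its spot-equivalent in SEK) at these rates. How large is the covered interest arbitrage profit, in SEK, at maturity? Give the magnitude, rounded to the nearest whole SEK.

T = 2 years.
Invest the JPY and cover forward: 3,800,000,000 × 1.02921025 × 0.10211 = SEK 399,352,102.78.
Convert at spot and invest in SEK: 3,800,000,000 × 0.09451 × 1.07972881 = SEK 387,771,645.37.
The quoted forward overvalues JPY, so borrow SEK, buy JPY at spot, deposit the JPY at 1.45%, and sell the proceeds forward at 0.10211.
Arbitrage profit = |399,352,102.78 − 387,771,645.37| = SEK 11,580,457.

SEK 11,580,457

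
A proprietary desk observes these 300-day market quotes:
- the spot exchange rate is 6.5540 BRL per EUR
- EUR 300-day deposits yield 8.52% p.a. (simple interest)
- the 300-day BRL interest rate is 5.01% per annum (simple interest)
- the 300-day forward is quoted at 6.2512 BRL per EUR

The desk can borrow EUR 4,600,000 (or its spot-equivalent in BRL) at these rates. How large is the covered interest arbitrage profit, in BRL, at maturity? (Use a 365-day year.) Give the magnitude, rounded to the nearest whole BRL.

BRL 620,659

T = 300/365 years.
Route A — deposit EUR, sell forward: 4,600,000 × 1.0700273973 × 6.2512 = BRL 30,769,194.22.
Route B — convert at spot, deposit BRL: 4,600,000 × 6.5540 × 1.0411780822 = BRL 31,389,853.29.
The quoted forward undervalues EUR, so borrow EUR, convert to BRL at spot, deposit the BRL at 5.01%, and buy EUR forward at 6.2512 to cover the loan.
The gap between the two covered legs is BRL 620,659.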